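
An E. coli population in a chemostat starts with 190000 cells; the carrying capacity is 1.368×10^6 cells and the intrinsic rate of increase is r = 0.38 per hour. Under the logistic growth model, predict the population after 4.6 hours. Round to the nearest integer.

A = (K − N₀)/N₀ = (1.368×10^6 − 190000)/190000 = 6.2.
N(t) = K/(1 + A·e^(−rt)) = 1.368×10^6/(1 + 6.2×e^(−0.38×4.6)).
e^(−1.748) = 0.17412; denominator = 1 + 6.2×0.17412 = 2.0796.
N = 1.368×10^6/2.0796 = 657833.

657833 cells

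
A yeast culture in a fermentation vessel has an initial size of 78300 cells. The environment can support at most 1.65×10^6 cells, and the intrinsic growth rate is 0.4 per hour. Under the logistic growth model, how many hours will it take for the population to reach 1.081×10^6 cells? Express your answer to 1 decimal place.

9.1 hours

A = (K − N₀)/N₀ = (1.65×10^6 − 78300)/78300 = 20.073.
Solve 1.65×10^6/(1 + 20.073·e^(−0.4t)) = 1.081×10^6: 1 + 20.073·e^(−0.4t) = 1.5264, so e^(−0.4t) = 0.0262228.
−0.4·t = ln(0.0262228) = -3.6411, so t = 3.6411/0.4 = 9.1028.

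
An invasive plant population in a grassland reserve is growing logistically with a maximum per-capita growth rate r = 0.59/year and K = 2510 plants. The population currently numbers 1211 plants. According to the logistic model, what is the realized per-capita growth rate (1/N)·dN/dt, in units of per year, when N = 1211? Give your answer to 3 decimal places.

0.305 per year

(1/N)·dN/dt = r(1 − N/K) = 0.59 × (1 − 1211/2510).
= 0.59 × 0.51753 = 0.30534.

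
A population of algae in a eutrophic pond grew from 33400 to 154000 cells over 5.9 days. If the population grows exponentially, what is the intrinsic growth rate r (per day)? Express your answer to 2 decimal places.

From N(t) = N₀·e^(rt): e^(r·5.9) = 154000/33400 = 4.6108.
r·5.9 = ln(4.6108) = 1.5284, so r = 1.5284/5.9 = 0.25905.

0.26 per day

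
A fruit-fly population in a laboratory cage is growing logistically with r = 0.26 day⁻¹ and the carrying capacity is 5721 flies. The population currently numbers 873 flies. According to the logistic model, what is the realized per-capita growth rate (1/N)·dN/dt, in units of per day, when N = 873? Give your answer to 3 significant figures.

0.220 per day

(1/N)·dN/dt = r(1 − N/K) = 0.26 × (1 − 873/5721).
= 0.26 × 0.8474 = 0.22033.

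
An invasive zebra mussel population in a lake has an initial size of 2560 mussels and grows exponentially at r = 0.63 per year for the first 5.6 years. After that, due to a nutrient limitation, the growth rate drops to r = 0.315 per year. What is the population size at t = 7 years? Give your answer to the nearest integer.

135505 mussels

Phase 1: N(5.6) = 2560·e^(0.63×5.6) = 2560·e^3.528 = 87182.8.
Phase 2 runs for 7 − 5.6 = 1.4 years at r = 0.315.
N(7) = 87182.8·e^(0.315×1.4) = 87182.8·e^0.441 = 135505.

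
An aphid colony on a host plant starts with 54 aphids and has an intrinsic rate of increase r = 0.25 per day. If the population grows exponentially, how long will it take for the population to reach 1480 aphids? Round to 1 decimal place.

Set N₀·e^(rt) = 1480: e^(0.25·t) = 1480/54 = 27.407.
0.25·t = ln(27.407) = 3.3108, so t = 3.3108/0.25 = 13.243.

13.2 days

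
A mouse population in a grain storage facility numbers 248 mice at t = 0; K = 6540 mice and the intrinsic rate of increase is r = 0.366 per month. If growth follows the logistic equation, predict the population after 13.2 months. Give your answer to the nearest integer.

A = (K − N₀)/N₀ = (6540 − 248)/248 = 25.371.
N(t) = K/(1 + A·e^(−rt)) = 6540/(1 + 25.371×e^(−0.366×13.2)).
e^(−4.831) = 0.0079769; denominator = 1 + 25.371×0.0079769 = 1.2024.
N = 6540/1.2024 = 5439.2.

5439 mice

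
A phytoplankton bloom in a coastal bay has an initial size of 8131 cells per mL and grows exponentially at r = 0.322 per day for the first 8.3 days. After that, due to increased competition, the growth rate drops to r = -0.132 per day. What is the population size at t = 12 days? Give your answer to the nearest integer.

72232 cells per mL

Phase 1: N(8.3) = 8131·e^(0.322×8.3) = 8131·e^2.673 = 117717.
Phase 2 runs for 12 − 8.3 = 3.7 days at r = -0.132.
N(12) = 117717·e^(-0.132×3.7) = 117717·e^-0.4884 = 72232.1.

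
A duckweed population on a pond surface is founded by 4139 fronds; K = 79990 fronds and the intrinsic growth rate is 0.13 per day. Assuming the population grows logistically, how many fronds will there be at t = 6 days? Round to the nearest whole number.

A = (K − N₀)/N₀ = (79990 − 4139)/4139 = 18.326.
N(t) = K/(1 + A·e^(−rt)) = 79990/(1 + 18.326×e^(−0.13×6)).
e^(−0.78) = 0.45841; denominator = 1 + 18.326×0.45841 = 9.4007.
N = 79990/9.4007 = 8508.93.

8509 fronds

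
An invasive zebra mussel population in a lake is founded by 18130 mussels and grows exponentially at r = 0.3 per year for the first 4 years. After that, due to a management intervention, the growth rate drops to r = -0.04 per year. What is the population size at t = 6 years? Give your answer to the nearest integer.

55566 mussels

Phase 1: N(4) = 18130·e^(0.3×4) = 18130·e^1.2 = 60193.7.
Phase 2 runs for 6 − 4 = 2 years at r = -0.04.
N(6) = 60193.7·e^(-0.04×2) = 60193.7·e^-0.08 = 55565.8.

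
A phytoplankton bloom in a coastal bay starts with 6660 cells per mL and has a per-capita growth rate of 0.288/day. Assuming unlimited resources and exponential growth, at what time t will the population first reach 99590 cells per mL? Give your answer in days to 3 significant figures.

Set N₀·e^(rt) = 99590: e^(0.288·t) = 99590/6660 = 14.953.
0.288·t = ln(14.953) = 2.7049, so t = 2.7049/0.288 = 9.3922.

9.39 days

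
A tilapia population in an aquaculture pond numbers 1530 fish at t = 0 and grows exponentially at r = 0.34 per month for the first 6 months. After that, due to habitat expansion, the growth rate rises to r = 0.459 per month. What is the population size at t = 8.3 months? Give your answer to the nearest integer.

33817 fish

Phase 1: N(6) = 1530·e^(0.34×6) = 1530·e^2.04 = 11766.6.
Phase 2 runs for 8.3 − 6 = 2.3 months at r = 0.459.
N(8.3) = 11766.6·e^(0.459×2.3) = 11766.6·e^1.056 = 33817.1.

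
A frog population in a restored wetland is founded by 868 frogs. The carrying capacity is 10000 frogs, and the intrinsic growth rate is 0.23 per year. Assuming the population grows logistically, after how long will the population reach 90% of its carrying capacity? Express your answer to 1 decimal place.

A = (K − N₀)/N₀ = (10000 − 868)/868 = 10.521.
Solve 10000/(1 + 10.521·e^(−0.23t)) = 9000: 1 + 10.521·e^(−0.23t) = 1.1111, so e^(−0.23t) = 0.0105612.
−0.23·t = ln(0.0105612) = -4.5506, so t = 4.5506/0.23 = 19.785.

19.8 years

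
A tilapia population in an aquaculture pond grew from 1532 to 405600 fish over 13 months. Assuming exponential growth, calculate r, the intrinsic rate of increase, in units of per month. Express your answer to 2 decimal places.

From N(t) = N₀·e^(rt): e^(r·13) = 405600/1532 = 264.75.
r·13 = ln(264.75) = 5.5788, so r = 5.5788/13 = 0.42914.

0.43 per month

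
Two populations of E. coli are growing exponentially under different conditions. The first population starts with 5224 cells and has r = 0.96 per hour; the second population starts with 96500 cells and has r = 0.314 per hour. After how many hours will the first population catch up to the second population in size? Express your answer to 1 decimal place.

4.5 hours

Set 5224·e^(0.96t) = 96500·e^(0.314t).
e^((0.96 − 0.314)t) = 96500/5224 → e^(0.646·t) = 18.472.
0.646·t = ln(18.472) = 2.9163, so t = 2.9163/0.646 = 4.5144.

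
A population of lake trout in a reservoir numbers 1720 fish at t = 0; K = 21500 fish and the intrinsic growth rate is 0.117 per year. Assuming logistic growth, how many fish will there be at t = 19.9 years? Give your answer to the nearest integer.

A = (K − N₀)/N₀ = (21500 − 1720)/1720 = 11.5.
N(t) = K/(1 + A·e^(−rt)) = 21500/(1 + 11.5×e^(−0.117×19.9)).
e^(−2.328) = 0.097461; denominator = 1 + 11.5×0.097461 = 2.1208.
N = 21500/2.1208 = 10137.7.

10138 fish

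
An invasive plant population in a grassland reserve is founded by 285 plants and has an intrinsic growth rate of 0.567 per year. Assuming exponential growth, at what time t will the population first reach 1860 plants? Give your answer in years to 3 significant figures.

3.31 years

Set N₀·e^(rt) = 1860: e^(0.567·t) = 1860/285 = 6.5263.
0.567·t = ln(6.5263) = 1.8758, so t = 1.8758/0.567 = 3.3084.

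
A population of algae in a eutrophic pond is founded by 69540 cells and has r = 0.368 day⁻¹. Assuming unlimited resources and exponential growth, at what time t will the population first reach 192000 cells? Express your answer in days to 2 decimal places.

2.76 days

Set N₀·e^(rt) = 192000: e^(0.368·t) = 192000/69540 = 2.761.
0.368·t = ln(2.761) = 1.0156, so t = 1.0156/0.368 = 2.7598.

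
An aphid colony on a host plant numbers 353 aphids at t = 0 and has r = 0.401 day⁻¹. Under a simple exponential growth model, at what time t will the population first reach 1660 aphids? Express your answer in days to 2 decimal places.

3.86 days

Set N₀·e^(rt) = 1660: e^(0.401·t) = 1660/353 = 4.7025.
0.401·t = ln(4.7025) = 1.5481, so t = 1.5481/0.401 = 3.8606.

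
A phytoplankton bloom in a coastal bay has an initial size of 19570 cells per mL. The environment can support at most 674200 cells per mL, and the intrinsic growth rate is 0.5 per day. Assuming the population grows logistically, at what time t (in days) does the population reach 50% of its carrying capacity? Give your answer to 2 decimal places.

7.02 days

A = (K − N₀)/N₀ = (674200 − 19570)/19570 = 33.451.
Solve 674200/(1 + 33.451·e^(−0.5t)) = 337100: 1 + 33.451·e^(−0.5t) = 2, so e^(−0.5t) = 0.0298947.
−0.5·t = ln(0.0298947) = -3.5101, so t = 3.5101/0.5 = 7.0201.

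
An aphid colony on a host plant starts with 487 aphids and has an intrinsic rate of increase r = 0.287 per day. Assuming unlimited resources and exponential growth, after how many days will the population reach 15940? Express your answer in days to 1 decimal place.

12.2 days

Set N₀·e^(rt) = 15940: e^(0.287·t) = 15940/487 = 32.731.
0.287·t = ln(32.731) = 3.4883, so t = 3.4883/0.287 = 12.154.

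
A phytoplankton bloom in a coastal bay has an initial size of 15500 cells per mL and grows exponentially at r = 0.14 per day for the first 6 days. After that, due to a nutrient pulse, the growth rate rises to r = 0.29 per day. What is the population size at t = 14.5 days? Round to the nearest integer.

Phase 1: N(6) = 15500·e^(0.14×6) = 15500·e^0.84 = 35903.7.
Phase 2 runs for 14.5 − 6 = 8.5 days at r = 0.29.
N(14.5) = 35903.7·e^(0.29×8.5) = 35903.7·e^2.465 = 422352.

422352 cells per mL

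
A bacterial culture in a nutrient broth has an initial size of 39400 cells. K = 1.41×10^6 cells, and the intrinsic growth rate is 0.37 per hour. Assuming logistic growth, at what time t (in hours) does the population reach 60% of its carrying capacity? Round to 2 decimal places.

10.69 hours

A = (K − N₀)/N₀ = (1.41×10^6 − 39400)/39400 = 34.787.
Solve 1.41×10^6/(1 + 34.787·e^(−0.37t)) = 846000: 1 + 34.787·e^(−0.37t) = 1.6667, so e^(−0.37t) = 0.0191644.
−0.37·t = ln(0.0191644) = -3.9547, so t = 3.9547/0.37 = 10.688.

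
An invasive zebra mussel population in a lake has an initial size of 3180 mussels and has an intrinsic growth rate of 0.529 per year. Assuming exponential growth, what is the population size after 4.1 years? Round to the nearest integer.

27821 mussels

N(t) = N₀·e^(rt) = 3180 × e^(0.529×4.1) = 3180 × e^2.169.
e^2.169 ≈ 8.7487, so N ≈ 3180 × 8.7487 = 27820.7.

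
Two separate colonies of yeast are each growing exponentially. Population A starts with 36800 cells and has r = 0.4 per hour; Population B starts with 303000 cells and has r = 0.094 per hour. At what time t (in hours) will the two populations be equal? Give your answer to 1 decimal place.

Set 36800·e^(0.4t) = 303000·e^(0.094t).
e^((0.4 − 0.094)t) = 303000/36800 → e^(0.306·t) = 8.2337.
0.306·t = ln(8.2337) = 2.1082, so t = 2.1082/0.306 = 6.8897.

6.9 hours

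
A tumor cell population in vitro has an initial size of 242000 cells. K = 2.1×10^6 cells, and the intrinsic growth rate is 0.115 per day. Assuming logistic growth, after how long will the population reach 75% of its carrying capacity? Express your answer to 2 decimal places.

A = (K − N₀)/N₀ = (2.1×10^6 − 242000)/242000 = 7.6777.
Solve 2.1×10^6/(1 + 7.6777·e^(−0.115t)) = 1.575×10^6: 1 + 7.6777·e^(−0.115t) = 1.3333, so e^(−0.115t) = 0.0434159.
−0.115·t = ln(0.0434159) = -3.1369, so t = 3.1369/0.115 = 27.278.

27.28 days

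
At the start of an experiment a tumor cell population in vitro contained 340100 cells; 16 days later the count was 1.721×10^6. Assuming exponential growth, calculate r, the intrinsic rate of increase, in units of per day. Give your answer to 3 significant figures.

From N(t) = N₀·e^(rt): e^(r·16) = 1.721×10^6/340100 = 5.0603.
r·16 = ln(5.0603) = 1.6214, so r = 1.6214/16 = 0.10134.

0.101 per day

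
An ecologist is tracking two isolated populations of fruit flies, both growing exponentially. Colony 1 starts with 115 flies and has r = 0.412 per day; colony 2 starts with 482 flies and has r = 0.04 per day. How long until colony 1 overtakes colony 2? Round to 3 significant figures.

Set 115·e^(0.412t) = 482·e^(0.04t).
e^((0.412 − 0.04)t) = 482/115 → e^(0.372·t) = 4.1913.
0.372·t = ln(4.1913) = 1.433, so t = 1.433/0.372 = 3.8522.

3.85 days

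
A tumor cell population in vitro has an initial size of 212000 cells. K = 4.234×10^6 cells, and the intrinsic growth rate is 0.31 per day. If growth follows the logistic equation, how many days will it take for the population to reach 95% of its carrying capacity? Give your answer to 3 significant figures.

A = (K − N₀)/N₀ = (4.234×10^6 − 212000)/212000 = 18.972.
Solve 4.234×10^6/(1 + 18.972·e^(−0.31t)) = 4.0223×10^6: 1 + 18.972·e^(−0.31t) = 1.0526, so e^(−0.31t) = 0.00277422.
−0.31·t = ln(0.00277422) = -5.8874, so t = 5.8874/0.31 = 18.992.

19.0 days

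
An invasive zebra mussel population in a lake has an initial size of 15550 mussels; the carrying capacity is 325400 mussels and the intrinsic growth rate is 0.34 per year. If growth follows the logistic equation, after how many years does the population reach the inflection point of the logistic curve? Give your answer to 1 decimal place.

8.8 years

Logistic growth is fastest at N = K/2 = 162700.
A = (K − N₀)/N₀ = 19.926. Set K/(1 + A·e^(−rt)) = K/2 → A·e^(−rt) = 1.
e^(−0.34t) = 1/19.926 = 0.0501856, so t = ln(19.926)/0.34 = 2.992/0.34 = 8.8001.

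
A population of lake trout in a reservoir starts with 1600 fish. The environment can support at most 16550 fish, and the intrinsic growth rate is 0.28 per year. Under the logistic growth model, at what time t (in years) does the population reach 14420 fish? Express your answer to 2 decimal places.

14.81 years

A = (K − N₀)/N₀ = (16550 − 1600)/1600 = 9.3438.
Solve 16550/(1 + 9.3438·e^(−0.28t)) = 14420: 1 + 9.3438·e^(−0.28t) = 1.1477, so e^(−0.28t) = 0.0158086.
−0.28·t = ln(0.0158086) = -4.1472, so t = 4.1472/0.28 = 14.811.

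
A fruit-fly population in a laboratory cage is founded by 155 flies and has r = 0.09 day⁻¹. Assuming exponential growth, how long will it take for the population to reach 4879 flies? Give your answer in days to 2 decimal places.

38.33 days

Set N₀·e^(rt) = 4879: e^(0.09·t) = 4879/155 = 31.477.
0.09·t = ln(31.477) = 3.4493, so t = 3.4493/0.09 = 38.325.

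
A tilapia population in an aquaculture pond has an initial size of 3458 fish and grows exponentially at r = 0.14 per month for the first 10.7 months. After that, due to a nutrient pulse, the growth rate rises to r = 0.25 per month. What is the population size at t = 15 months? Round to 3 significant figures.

Phase 1: N(10.7) = 3458·e^(0.14×10.7) = 3458·e^1.498 = 15466.7.
Phase 2 runs for 15 − 10.7 = 4.3 months at r = 0.25.
N(15) = 15466.7·e^(0.25×4.3) = 15466.7·e^1.075 = 45317.4.

45300 fish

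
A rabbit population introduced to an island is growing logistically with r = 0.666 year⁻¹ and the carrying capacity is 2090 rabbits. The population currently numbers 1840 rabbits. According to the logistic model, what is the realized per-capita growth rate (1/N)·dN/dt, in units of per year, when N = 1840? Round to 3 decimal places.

(1/N)·dN/dt = r(1 − N/K) = 0.666 × (1 − 1840/2090).
= 0.666 × 0.11962 = 0.079665.

0.080 per year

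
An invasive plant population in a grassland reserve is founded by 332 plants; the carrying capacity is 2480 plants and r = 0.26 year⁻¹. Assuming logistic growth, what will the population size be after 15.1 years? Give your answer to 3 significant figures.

A = (K − N₀)/N₀ = (2480 − 332)/332 = 6.4699.
N(t) = K/(1 + A·e^(−rt)) = 2480/(1 + 6.4699×e^(−0.26×15.1)).
e^(−3.926) = 0.019722; denominator = 1 + 6.4699×0.019722 = 1.1276.
N = 2480/1.1276 = 2199.36.

2200 plants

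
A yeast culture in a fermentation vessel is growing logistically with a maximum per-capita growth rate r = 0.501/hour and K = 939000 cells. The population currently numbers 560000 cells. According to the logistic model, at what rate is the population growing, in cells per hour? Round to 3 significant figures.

dN/dt = rN(1 − N/K) = 0.501 × 560000 × (1 − 560000/939000).
1 − 560000/939000 = 0.40362; dN/dt = 0.501 × 560000 × 0.40362 = 1.1324×10^5.

113000 cells per hour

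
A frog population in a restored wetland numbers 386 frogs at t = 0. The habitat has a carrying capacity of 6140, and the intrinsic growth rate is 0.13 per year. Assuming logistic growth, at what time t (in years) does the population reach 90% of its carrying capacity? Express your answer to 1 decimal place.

37.7 years

A = (K − N₀)/N₀ = (6140 − 386)/386 = 14.907.
Solve 6140/(1 + 14.907·e^(−0.13t)) = 5526: 1 + 14.907·e^(−0.13t) = 1.1111, so e^(−0.13t) = 0.00745375.
−0.13·t = ln(0.00745375) = -4.899, so t = 4.899/0.13 = 37.685.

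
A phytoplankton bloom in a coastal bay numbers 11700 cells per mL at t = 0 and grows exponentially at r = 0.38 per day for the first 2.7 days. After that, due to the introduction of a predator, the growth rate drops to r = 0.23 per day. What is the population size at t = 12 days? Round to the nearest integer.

277158 cells per mL

Phase 1: N(2.7) = 11700·e^(0.38×2.7) = 11700·e^1.026 = 32641.6.
Phase 2 runs for 12 − 2.7 = 9.3 days at r = 0.23.
N(12) = 32641.6·e^(0.23×9.3) = 32641.6·e^2.139 = 277158.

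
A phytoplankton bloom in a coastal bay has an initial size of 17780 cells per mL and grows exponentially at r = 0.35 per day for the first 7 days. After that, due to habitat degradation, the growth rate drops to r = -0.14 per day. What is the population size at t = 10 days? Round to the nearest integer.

135378 cells per mL

Phase 1: N(7) = 17780·e^(0.35×7) = 17780·e^2.45 = 206041.
Phase 2 runs for 10 − 7 = 3 days at r = -0.14.
N(10) = 206041·e^(-0.14×3) = 206041·e^-0.42 = 135378.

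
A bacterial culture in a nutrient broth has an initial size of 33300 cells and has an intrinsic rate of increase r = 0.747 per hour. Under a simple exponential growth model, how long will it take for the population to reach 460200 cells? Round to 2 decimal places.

Set N₀·e^(rt) = 460200: e^(0.747·t) = 460200/33300 = 13.82.
0.747·t = ln(13.82) = 2.6261, so t = 2.6261/0.747 = 3.5155.

3.52 hours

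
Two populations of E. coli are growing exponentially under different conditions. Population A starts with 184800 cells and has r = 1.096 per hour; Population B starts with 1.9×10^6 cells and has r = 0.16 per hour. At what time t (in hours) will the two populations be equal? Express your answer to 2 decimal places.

2.49 hours

Set 184800·e^(1.096t) = 1.9×10^6·e^(0.16t).
e^((1.096 − 0.16)t) = 1.9×10^6/184800 → e^(0.936·t) = 10.281.
0.936·t = ln(10.281) = 2.3303, so t = 2.3303/0.936 = 2.4897.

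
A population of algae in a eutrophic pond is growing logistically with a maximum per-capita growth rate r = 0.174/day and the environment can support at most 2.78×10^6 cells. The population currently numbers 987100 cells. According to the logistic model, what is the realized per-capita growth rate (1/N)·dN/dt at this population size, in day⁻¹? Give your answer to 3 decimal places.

0.112 per day

(1/N)·dN/dt = r(1 − N/K) = 0.174 × (1 − 987100/2.78×10^6).
= 0.174 × 0.64493 = 0.11222.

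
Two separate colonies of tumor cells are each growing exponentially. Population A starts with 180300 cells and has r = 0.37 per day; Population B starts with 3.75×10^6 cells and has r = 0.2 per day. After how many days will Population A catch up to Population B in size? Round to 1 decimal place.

17.9 days

Set 180300·e^(0.37t) = 3.75×10^6·e^(0.2t).
e^((0.37 − 0.2)t) = 3.75×10^6/180300 → e^(0.17·t) = 20.799.
0.17·t = ln(20.799) = 3.0349, so t = 3.0349/0.17 = 17.852.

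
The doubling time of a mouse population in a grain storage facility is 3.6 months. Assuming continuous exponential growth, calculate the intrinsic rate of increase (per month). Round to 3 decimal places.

0.193 per month

r = ln(2)/t_d = 0.6931/3.6 = 0.19254.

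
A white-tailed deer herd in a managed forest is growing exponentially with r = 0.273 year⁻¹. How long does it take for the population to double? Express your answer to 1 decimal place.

2.5 years

Doubling time t_d = ln(2)/r = 0.6931/0.273 = 2.539.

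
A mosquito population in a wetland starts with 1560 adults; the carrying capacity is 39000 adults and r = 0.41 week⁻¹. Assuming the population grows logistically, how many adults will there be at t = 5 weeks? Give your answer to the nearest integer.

9536 adults

A = (K − N₀)/N₀ = (39000 − 1560)/1560 = 24.
N(t) = K/(1 + A·e^(−rt)) = 39000/(1 + 24×e^(−0.41×5)).
e^(−2.05) = 0.12873; denominator = 1 + 24×0.12873 = 4.0896.
N = 39000/4.0896 = 9536.3.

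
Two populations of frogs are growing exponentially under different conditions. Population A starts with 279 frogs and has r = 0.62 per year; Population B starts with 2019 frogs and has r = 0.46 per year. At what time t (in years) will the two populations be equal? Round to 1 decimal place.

12.4 years

Set 279·e^(0.62t) = 2019·e^(0.46t).
e^((0.62 − 0.46)t) = 2019/279 → e^(0.16·t) = 7.2366.
0.16·t = ln(7.2366) = 1.9791, so t = 1.9791/0.16 = 12.37.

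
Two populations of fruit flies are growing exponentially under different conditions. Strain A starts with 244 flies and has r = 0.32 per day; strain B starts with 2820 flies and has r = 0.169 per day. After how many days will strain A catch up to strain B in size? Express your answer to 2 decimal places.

16.21 days

Set 244·e^(0.32t) = 2820·e^(0.169t).
e^((0.32 − 0.169)t) = 2820/244 → e^(0.151·t) = 11.557.
0.151·t = ln(11.557) = 2.4473, so t = 2.4473/0.151 = 16.207.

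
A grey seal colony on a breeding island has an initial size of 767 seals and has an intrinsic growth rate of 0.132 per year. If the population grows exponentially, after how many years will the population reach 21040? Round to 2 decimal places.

Set N₀·e^(rt) = 21040: e^(0.132·t) = 21040/767 = 27.432.
0.132·t = ln(27.432) = 3.3117, so t = 3.3117/0.132 = 25.089.

25.09 years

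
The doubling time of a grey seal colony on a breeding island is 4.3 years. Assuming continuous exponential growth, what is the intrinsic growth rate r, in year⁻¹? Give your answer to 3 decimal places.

r = ln(2)/t_d = 0.6931/4.3 = 0.1612.

0.161 per year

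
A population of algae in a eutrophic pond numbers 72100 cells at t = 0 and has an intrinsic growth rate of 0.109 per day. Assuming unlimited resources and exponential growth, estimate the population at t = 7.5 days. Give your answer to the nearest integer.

N(t) = N₀·e^(rt) = 72100 × e^(0.109×7.5) = 72100 × e^0.8175.
e^0.8175 ≈ 2.2648, so N ≈ 72100 × 2.2648 = 163294.

163294 cells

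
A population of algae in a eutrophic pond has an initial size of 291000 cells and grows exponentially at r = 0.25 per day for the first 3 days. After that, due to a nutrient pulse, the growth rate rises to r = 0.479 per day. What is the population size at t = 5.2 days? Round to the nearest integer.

Phase 1: N(3) = 291000·e^(0.25×3) = 291000·e^0.75 = 616047.
Phase 2 runs for 5.2 − 3 = 2.2 days at r = 0.479.
N(5.2) = 616047·e^(0.479×2.2) = 616047·e^1.054 = 1.76715×10^6.

1767150 cells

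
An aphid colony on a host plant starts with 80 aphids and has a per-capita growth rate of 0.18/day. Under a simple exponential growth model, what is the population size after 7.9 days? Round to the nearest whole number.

N(t) = N₀·e^(rt) = 80 × e^(0.18×7.9) = 80 × e^1.422.
e^1.422 ≈ 4.1454, so N ≈ 80 × 4.1454 = 331.632.

332 aphids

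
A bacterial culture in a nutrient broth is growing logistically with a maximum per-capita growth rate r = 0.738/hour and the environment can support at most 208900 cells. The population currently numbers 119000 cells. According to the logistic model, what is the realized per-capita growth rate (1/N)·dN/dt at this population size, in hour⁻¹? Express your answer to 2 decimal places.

(1/N)·dN/dt = r(1 − N/K) = 0.738 × (1 − 119000/208900).
= 0.738 × 0.43035 = 0.3176.

0.32 per hour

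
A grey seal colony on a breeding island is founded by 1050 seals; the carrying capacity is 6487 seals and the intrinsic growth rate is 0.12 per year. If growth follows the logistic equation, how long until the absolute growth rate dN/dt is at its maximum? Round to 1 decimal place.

Logistic growth is fastest at N = K/2 = 3243.5.
A = (K − N₀)/N₀ = 5.1781. Set K/(1 + A·e^(−rt)) = K/2 → A·e^(−rt) = 1.
e^(−0.12t) = 1/5.1781 = 0.193121, so t = ln(5.1781)/0.12 = 1.6444/0.12 = 13.704.

13.7 years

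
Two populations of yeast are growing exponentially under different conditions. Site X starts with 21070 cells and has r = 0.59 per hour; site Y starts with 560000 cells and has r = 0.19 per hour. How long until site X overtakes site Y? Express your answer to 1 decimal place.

8.2 hours

Set 21070·e^(0.59t) = 560000·e^(0.19t).
e^((0.59 − 0.19)t) = 560000/21070 → e^(0.4·t) = 26.578.
0.4·t = ln(26.578) = 3.2801, so t = 3.2801/0.4 = 8.2002.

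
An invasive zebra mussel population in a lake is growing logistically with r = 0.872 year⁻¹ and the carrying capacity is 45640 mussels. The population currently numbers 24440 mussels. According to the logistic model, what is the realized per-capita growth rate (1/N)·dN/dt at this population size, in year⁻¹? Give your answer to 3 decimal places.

0.405 per year

(1/N)·dN/dt = r(1 − N/K) = 0.872 × (1 − 24440/45640).
= 0.872 × 0.4645 = 0.40505.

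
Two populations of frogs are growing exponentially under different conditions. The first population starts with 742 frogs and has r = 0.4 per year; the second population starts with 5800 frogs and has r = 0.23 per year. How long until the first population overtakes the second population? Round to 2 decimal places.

12.10 years

Set 742·e^(0.4t) = 5800·e^(0.23t).
e^((0.4 − 0.23)t) = 5800/742 → e^(0.17·t) = 7.8167.
0.17·t = ln(7.8167) = 2.0563, so t = 2.0563/0.17 = 12.096.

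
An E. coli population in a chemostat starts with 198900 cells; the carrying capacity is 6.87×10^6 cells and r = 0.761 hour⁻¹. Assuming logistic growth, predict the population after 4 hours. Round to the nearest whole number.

2644366 cells

A = (K − N₀)/N₀ = (6.87×10^6 − 198900)/198900 = 33.54.
N(t) = K/(1 + A·e^(−rt)) = 6.87×10^6/(1 + 33.54×e^(−0.761×4)).
e^(−3.044) = 0.047644; denominator = 1 + 33.54×0.047644 = 2.598.
N = 6.87×10^6/2.598 = 2.644366×10^6.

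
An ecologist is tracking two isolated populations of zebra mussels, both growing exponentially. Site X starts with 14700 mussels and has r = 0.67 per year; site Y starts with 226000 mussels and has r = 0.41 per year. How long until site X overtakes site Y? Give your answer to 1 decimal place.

Set 14700·e^(0.67t) = 226000·e^(0.41t).
e^((0.67 − 0.41)t) = 226000/14700 → e^(0.26·t) = 15.374.
0.26·t = ln(15.374) = 2.7327, so t = 2.7327/0.26 = 10.51.

10.5 years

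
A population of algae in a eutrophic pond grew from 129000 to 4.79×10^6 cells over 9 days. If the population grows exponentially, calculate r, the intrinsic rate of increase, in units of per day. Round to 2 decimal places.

From N(t) = N₀·e^(rt): e^(r·9) = 4.79×10^6/129000 = 37.132.
r·9 = ln(37.132) = 3.6145, so r = 3.6145/9 = 0.40161.

0.40 per day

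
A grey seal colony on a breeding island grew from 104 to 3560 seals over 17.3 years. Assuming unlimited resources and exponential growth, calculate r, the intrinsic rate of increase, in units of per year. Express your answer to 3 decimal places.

0.204 per year

From N(t) = N₀·e^(rt): e^(r·17.3) = 3560/104 = 34.231.
r·17.3 = ln(34.231) = 3.5331, so r = 3.5331/17.3 = 0.20423.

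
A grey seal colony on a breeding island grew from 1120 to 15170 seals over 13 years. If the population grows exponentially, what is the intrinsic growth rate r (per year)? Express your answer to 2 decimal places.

0.20 per year

From N(t) = N₀·e^(rt): e^(r·13) = 15170/1120 = 13.545.
r·13 = ln(13.545) = 2.606, so r = 2.606/13 = 0.20046.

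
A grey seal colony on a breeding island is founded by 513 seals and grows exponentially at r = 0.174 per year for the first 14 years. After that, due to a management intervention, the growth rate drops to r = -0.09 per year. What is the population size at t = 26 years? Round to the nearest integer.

Phase 1: N(14) = 513·e^(0.174×14) = 513·e^2.436 = 5862.17.
Phase 2 runs for 26 − 14 = 12 years at r = -0.09.
N(26) = 5862.17·e^(-0.09×12) = 5862.17·e^-1.08 = 1990.77.

1991 seals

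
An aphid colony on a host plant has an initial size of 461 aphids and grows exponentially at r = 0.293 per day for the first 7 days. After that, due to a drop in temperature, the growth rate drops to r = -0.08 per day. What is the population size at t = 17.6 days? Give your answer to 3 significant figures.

1540 aphids

Phase 1: N(7) = 461·e^(0.293×7) = 461·e^2.051 = 3584.59.
Phase 2 runs for 17.6 − 7 = 10.6 days at r = -0.08.
N(17.6) = 3584.59·e^(-0.08×10.6) = 3584.59·e^-0.848 = 1535.17.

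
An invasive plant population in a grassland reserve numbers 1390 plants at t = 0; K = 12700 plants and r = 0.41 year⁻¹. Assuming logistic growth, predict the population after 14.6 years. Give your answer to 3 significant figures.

12400 plants

A = (K − N₀)/N₀ = (12700 − 1390)/1390 = 8.1367.
N(t) = K/(1 + A·e^(−rt)) = 12700/(1 + 8.1367×e^(−0.41×14.6)).
e^(−5.986) = 0.0025137; denominator = 1 + 8.1367×0.0025137 = 1.0205.
N = 12700/1.0205 = 12445.5.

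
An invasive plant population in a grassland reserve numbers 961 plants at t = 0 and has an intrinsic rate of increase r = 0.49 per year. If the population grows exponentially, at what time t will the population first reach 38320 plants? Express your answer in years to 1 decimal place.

Set N₀·e^(rt) = 38320: e^(0.49·t) = 38320/961 = 39.875.
0.49·t = ln(39.875) = 3.6858, so t = 3.6858/0.49 = 7.5219.

7.5 years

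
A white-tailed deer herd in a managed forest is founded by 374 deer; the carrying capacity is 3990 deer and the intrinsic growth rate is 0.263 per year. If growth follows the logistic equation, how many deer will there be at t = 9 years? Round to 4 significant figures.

A = (K − N₀)/N₀ = (3990 − 374)/374 = 9.6684.
N(t) = K/(1 + A·e^(−rt)) = 3990/(1 + 9.6684×e^(−0.263×9)).
e^(−2.367) = 0.093762; denominator = 1 + 9.6684×0.093762 = 1.9065.
N = 3990/1.9065 = 2092.81.

2093 deer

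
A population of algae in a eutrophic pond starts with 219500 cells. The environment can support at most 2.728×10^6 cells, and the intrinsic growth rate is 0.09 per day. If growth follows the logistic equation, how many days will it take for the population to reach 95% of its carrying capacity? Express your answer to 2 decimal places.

59.78 days

A = (K − N₀)/N₀ = (2.728×10^6 − 219500)/219500 = 11.428.
Solve 2.728×10^6/(1 + 11.428·e^(−0.09t)) = 2.5916×10^6: 1 + 11.428·e^(−0.09t) = 1.0526, so e^(−0.09t) = 0.00460539.
−0.09·t = ln(0.00460539) = -5.3805, so t = 5.3805/0.09 = 59.784.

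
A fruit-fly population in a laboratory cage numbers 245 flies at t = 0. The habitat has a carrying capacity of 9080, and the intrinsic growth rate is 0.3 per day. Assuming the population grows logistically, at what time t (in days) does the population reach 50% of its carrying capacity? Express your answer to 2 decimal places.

A = (K − N₀)/N₀ = (9080 − 245)/245 = 36.061.
Solve 9080/(1 + 36.061·e^(−0.3t)) = 4540: 1 + 36.061·e^(−0.3t) = 2, so e^(−0.3t) = 0.0277306.
−0.3·t = ln(0.0277306) = -3.5852, so t = 3.5852/0.3 = 11.951.

11.95 days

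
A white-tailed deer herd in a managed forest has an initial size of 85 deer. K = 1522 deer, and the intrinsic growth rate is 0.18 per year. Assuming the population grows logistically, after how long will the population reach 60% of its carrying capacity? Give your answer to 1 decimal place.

18.0 years

A = (K − N₀)/N₀ = (1522 − 85)/85 = 16.906.
Solve 1522/(1 + 16.906·e^(−0.18t)) = 913.2: 1 + 16.906·e^(−0.18t) = 1.6667, so e^(−0.18t) = 0.039434.
−0.18·t = ln(0.039434) = -3.2331, so t = 3.2331/0.18 = 17.962.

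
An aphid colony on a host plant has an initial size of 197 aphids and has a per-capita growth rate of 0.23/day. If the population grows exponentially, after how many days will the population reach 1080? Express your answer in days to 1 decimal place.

7.4 days

Set N₀·e^(rt) = 1080: e^(0.23·t) = 1080/197 = 5.4822.
0.23·t = ln(5.4822) = 1.7015, so t = 1.7015/0.23 = 7.3979.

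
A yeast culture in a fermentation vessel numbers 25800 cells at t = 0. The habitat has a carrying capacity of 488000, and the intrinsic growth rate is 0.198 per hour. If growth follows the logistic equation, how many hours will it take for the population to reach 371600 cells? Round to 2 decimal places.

A = (K − N₀)/N₀ = (488000 − 25800)/25800 = 17.915.
Solve 488000/(1 + 17.915·e^(−0.198t)) = 371600: 1 + 17.915·e^(−0.198t) = 1.3132, so e^(−0.198t) = 0.0174851.
−0.198·t = ln(0.0174851) = -4.0464, so t = 4.0464/0.198 = 20.436.

20.44 hours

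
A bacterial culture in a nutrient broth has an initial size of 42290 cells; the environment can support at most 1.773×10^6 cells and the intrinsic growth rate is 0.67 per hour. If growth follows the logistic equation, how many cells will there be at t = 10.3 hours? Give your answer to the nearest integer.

A = (K − N₀)/N₀ = (1.773×10^6 − 42290)/42290 = 40.925.
N(t) = K/(1 + A·e^(−rt)) = 1.773×10^6/(1 + 40.925×e^(−0.67×10.3)).
e^(−6.901) = 0.0010068; denominator = 1 + 40.925×0.0010068 = 1.0412.
N = 1.773×10^6/1.0412 = 1.702839×10^6.

1702839 cells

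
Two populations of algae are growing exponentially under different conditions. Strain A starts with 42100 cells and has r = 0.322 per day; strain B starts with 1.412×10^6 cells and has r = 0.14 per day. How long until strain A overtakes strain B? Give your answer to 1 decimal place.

Set 42100·e^(0.322t) = 1.412×10^6·e^(0.14t).
e^((0.322 − 0.14)t) = 1.412×10^6/42100 → e^(0.182·t) = 33.539.
0.182·t = ln(33.539) = 3.5127, so t = 3.5127/0.182 = 19.301.

19.3 days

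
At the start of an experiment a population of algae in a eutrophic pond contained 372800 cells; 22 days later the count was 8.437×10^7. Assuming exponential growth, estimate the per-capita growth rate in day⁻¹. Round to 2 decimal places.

0.25 per day

From N(t) = N₀·e^(rt): e^(r·22) = 8.437×10^7/372800 = 226.31.
r·22 = ln(226.31) = 5.4219, so r = 5.4219/22 = 0.24645.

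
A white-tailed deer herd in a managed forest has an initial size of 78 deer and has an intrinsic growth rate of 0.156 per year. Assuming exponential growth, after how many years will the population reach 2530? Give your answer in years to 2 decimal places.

22.30 years

Set N₀·e^(rt) = 2530: e^(0.156·t) = 2530/78 = 32.436.
0.156·t = ln(32.436) = 3.4793, so t = 3.4793/0.156 = 22.303.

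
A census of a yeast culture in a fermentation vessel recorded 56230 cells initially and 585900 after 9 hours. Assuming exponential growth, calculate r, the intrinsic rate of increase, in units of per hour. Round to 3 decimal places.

From N(t) = N₀·e^(rt): e^(r·9) = 585900/56230 = 10.42.
r·9 = ln(10.42) = 2.3437, so r = 2.3437/9 = 0.26041.

0.260 per hour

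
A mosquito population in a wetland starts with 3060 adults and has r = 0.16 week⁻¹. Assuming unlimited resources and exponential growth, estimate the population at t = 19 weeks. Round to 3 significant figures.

64000 adults

N(t) = N₀·e^(rt) = 3060 × e^(0.16×19) = 3060 × e^3.04.
e^3.04 ≈ 20.905, so N ≈ 3060 × 20.905 = 63970.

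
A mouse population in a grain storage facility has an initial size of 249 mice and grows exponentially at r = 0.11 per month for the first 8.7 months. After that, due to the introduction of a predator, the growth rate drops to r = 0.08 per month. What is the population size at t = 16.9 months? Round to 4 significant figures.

Phase 1: N(8.7) = 249·e^(0.11×8.7) = 249·e^0.957 = 648.364.
Phase 2 runs for 16.9 − 8.7 = 8.2 months at r = 0.08.
N(16.9) = 648.364·e^(0.08×8.2) = 648.364·e^0.656 = 1249.44.

1249 mice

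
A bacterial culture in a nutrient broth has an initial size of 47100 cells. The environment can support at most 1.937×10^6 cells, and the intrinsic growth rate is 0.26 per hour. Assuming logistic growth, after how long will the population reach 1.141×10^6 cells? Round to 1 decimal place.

A = (K − N₀)/N₀ = (1.937×10^6 − 47100)/47100 = 40.125.
Solve 1.937×10^6/(1 + 40.125·e^(−0.26t)) = 1.141×10^6: 1 + 40.125·e^(−0.26t) = 1.6976, so e^(−0.26t) = 0.0173864.
−0.26·t = ln(0.0173864) = -4.0521, so t = 4.0521/0.26 = 15.585.

15.6 hours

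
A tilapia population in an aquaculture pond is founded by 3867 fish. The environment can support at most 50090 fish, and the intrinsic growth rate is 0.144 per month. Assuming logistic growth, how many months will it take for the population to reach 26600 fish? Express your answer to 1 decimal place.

18.1 months

A = (K − N₀)/N₀ = (50090 − 3867)/3867 = 11.953.
Solve 50090/(1 + 11.953·e^(−0.144t)) = 26600: 1 + 11.953·e^(−0.144t) = 1.8831, so e^(−0.144t) = 0.0738784.
−0.144·t = ln(0.0738784) = -2.6053, so t = 2.6053/0.144 = 18.093.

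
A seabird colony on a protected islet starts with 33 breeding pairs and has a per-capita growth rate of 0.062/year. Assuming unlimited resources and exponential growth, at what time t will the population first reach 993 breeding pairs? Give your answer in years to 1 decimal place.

Set N₀·e^(rt) = 993: e^(0.062·t) = 993/33 = 30.091.
0.062·t = ln(30.091) = 3.4042, so t = 3.4042/0.062 = 54.907.

54.9 years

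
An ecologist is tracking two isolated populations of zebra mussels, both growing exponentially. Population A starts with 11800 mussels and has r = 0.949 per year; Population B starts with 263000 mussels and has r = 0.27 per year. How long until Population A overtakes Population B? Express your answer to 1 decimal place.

Set 11800·e^(0.949t) = 263000·e^(0.27t).
e^((0.949 − 0.27)t) = 263000/11800 → e^(0.679·t) = 22.288.
0.679·t = ln(22.288) = 3.1041, so t = 3.1041/0.679 = 4.5715.

4.6 years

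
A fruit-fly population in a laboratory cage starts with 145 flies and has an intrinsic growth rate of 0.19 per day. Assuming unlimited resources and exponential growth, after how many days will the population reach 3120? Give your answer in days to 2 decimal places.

16.15 days

Set N₀·e^(rt) = 3120: e^(0.19·t) = 3120/145 = 21.517.
0.19·t = ln(21.517) = 3.0689, so t = 3.0689/0.19 = 16.152.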